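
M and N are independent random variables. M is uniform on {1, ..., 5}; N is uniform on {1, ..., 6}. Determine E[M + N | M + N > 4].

175/24

P(M + N > 4) = 4/5.
Summing (M+N)·P(x,y) over outcomes with M + N > 4 gives 35/6.
E[M + N | M + N > 4] = (35/6) / (4/5) = 175/24.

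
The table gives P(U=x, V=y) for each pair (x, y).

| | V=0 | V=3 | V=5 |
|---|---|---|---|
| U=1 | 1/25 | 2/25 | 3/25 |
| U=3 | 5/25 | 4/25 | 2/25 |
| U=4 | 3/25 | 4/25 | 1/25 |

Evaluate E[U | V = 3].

P(V = 3) = 2/5.
Σ U·P over the event = 1·(2/25) + 3·(4/25) + 4·(4/25) = 6/5.
E[U | V = 3] = (6/5) / (2/5) = 3.

3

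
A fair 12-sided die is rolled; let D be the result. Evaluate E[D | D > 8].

21/2

Given D > 8, D is equally likely to be any of {9, 10, 11, 12}.
E[D | D > 8] = (9 + 10 + 11 + 12) / 4 = 21/2.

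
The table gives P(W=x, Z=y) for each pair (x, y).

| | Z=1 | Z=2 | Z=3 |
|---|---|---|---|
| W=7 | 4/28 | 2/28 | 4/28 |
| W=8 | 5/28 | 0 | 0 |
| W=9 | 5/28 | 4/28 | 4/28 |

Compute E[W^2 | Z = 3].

P(Z = 3) = 2/7.
Σ W^2·P over the event = 49·(4/28) + 81·(4/28) = 130/7.
E[W^2 | Z = 3] = (130/7) / (2/7) = 65.

65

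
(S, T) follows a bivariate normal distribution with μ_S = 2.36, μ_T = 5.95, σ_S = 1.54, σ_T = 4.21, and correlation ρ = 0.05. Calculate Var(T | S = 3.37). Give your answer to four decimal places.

The conditional variance in a bivariate normal is σ_T²(1 − ρ²), independent of x.
Var(T | S=3.37) = (4.21)²·(1 − (0.05)²) = 17.7241·0.9975 = 17.6798.

17.6798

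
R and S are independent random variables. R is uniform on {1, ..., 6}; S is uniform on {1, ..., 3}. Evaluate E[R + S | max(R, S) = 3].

24/5

P(max(R, S) = 3) = 5/18.
Summing (R+S)·P(x,y) over outcomes with max(R, S) = 3 gives 4/3.
E[R + S | max(R, S) = 3] = (4/3) / (5/18) = 24/5.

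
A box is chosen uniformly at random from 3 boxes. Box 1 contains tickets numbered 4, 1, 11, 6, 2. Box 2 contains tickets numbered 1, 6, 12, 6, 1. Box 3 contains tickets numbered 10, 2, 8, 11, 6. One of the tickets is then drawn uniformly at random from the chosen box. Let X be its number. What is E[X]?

E[X | box 1] = (4+1+11+6+2)/5 = 24/5.
E[X | box 2] = (1+6+12+6+1)/5 = 26/5.
E[X | box 3] = (10+2+8+11+6)/5 = 37/5.
E[X] = (1/3)·(24/5) + (1/3)·(26/5) + (1/3)·(37/5) = 29/5.

29/5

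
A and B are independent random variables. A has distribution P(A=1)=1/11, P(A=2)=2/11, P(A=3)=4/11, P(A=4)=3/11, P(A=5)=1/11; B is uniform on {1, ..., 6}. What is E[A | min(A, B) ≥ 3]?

P(min(A, B) ≥ 3) = 16/33.
Summing A·P(x,y) over outcomes with min(A, B) ≥ 3 gives 58/33.
E[A | min(A, B) ≥ 3] = (58/33) / (16/33) = 29/8.

29/8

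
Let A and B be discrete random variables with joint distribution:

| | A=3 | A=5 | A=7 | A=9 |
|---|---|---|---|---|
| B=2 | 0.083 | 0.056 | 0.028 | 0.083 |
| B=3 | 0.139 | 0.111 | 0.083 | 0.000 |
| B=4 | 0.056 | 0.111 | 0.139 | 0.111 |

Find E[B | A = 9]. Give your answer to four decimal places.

3.1443

P(A = 9) = 0.194.
Σ B·P over the event = 2·(0.083) + 4·(0.111) = 0.610.
E[B | A = 9] = (0.610) / (0.194) = 3.1443.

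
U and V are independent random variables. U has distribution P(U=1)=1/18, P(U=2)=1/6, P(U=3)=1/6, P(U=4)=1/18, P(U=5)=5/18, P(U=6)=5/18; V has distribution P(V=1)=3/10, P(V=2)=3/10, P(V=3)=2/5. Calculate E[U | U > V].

P(U > V) = 137/180.
Summing U·P(x,y) over outcomes with U > V gives 331/90.
E[U | U > V] = (331/90) / (137/180) = 662/137.

662/137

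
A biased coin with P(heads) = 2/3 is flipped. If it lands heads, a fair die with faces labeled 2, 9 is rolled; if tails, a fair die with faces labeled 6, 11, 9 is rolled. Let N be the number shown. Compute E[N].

E[N | heads] = (2+9)/2 = 11/2.
E[N | tails] = (6+11+9)/3 = 26/3.
E[N] = (2/3)·(11/2) + (1/3)·(26/3) = 59/9.

59/9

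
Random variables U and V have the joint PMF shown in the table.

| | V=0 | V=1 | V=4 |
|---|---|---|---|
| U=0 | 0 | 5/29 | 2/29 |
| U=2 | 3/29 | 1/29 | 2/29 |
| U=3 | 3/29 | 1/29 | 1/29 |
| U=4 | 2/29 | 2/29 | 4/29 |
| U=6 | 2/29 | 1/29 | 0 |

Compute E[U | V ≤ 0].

P(V ≤ 0) = 10/29.
Σ U·P over the event = 2·(3/29) + 3·(3/29) + 4·(2/29) + 6·(2/29) = 35/29.
E[U | V ≤ 0] = (35/29) / (10/29) = 7/2.

7/2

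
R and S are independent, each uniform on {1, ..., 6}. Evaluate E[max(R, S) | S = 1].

7/2

P(S = 1) = 1/6.
Summing max(R,S)·P(x,y) over outcomes with S = 1 gives 7/12.
E[max(R, S) | S = 1] = (7/12) / (1/6) = 7/2.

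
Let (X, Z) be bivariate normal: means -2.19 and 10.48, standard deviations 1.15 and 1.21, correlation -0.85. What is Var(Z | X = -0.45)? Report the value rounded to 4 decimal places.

0.4063

For a bivariate normal, Var(Z | X=x) = σ_Z²(1 − ρ²).
Var(Z | X=-0.45) = (1.21)²·(1 − (-0.85)²) = 1.4641·0.2775 = 0.4063.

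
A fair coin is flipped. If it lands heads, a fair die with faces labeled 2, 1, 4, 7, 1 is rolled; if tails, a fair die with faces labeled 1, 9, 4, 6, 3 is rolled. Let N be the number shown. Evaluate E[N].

E[N | heads] = (2+1+4+7+1)/5 = 3.
E[N | tails] = (1+9+4+6+3)/5 = 23/5.
By the law of total expectation,
E[N] = (1/2)·(3) + (1/2)·(23/5) = 19/5.

19/5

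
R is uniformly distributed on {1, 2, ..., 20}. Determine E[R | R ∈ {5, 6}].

11/2

P(R ∈ {5, 6}) = 1/10.
Σ over the event: 5·1/20 + 6·1/20 = 11/20.
E[R | R ∈ {5, 6}] = (11/20) / (1/10) = 11/2.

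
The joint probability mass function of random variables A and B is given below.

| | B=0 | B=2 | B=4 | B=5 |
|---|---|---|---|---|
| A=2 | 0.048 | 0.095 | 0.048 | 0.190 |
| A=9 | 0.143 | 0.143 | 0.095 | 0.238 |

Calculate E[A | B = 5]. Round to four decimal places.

P(B = 5) = 0.428.
Σ A·P over the event = 2·(0.190) + 9·(0.238) = 2.522.
E[A | B = 5] = (2.522) / (0.428) = 5.8925.

5.8925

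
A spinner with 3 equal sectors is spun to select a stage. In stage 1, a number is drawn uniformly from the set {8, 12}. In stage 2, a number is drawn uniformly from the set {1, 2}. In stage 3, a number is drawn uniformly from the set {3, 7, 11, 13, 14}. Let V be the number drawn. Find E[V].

E[V | stage 1] = (8+12)/2 = 10.
E[V | stage 2] = (1+2)/2 = 3/2.
E[V | stage 3] = (3+7+11+13+14)/5 = 48/5.
By the law of total expectation,
E[V] = (1/3)·(10) + (1/3)·(3/2) + (1/3)·(48/5) = 211/30.

211/30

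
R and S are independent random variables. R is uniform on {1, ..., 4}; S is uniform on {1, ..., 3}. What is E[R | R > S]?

Outcomes with R > S: (2,1), (3,1), (3,2), (4,1), (4,2), (4,3), each with probability 1/12.
E[R | R > S] = (2 + 3 + 3 + 4 + 4 + 4) / 6 = 10/3.

10/3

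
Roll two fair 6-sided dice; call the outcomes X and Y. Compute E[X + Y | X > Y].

7

P(X > Y) = 5/12.
Summing (X+Y)·P(x,y) over outcomes with X > Y gives 35/12.
E[X + Y | X > Y] = (35/12) / (5/12) = 7.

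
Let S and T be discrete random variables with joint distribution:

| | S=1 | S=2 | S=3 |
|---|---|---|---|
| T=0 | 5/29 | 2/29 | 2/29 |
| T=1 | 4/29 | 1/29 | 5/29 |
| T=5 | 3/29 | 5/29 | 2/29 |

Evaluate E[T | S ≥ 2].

P(S ≥ 2) = 17/29.
Σ T·P over the event = 0·(2/29) + 1·(1/29) + 5·(5/29) + 0·(2/29) + 1·(5/29) + 5·(2/29) = 41/29.
E[T | S ≥ 2] = (41/29) / (17/29) = 41/17.

41/17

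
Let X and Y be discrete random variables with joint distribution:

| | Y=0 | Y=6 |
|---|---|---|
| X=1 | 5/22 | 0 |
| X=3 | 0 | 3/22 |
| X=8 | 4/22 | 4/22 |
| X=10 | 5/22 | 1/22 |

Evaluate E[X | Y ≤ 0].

P(Y ≤ 0) = 7/11.
Σ X·P over the event = 1·(5/22) + 8·(4/22) + 10·(5/22) = 87/22.
E[X | Y ≤ 0] = (87/22) / (7/11) = 87/14.

87/14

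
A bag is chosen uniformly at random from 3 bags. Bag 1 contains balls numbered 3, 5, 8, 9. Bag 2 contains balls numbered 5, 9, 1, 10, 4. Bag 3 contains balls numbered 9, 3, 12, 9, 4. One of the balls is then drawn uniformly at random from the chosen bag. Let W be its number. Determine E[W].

E[W | bag 1] = (3+5+8+9)/4 = 25/4.
E[W | bag 2] = (5+9+1+10+4)/5 = 29/5.
E[W | bag 3] = (9+3+12+9+4)/5 = 37/5.
E[W] = (1/3)·(25/4) + (1/3)·(29/5) + (1/3)·(37/5) = 389/60.

389/60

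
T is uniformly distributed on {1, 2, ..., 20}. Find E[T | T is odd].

Given T is odd, T is equally likely to be any of {1, 3, 5, 7, 9, 11, 13, 15, 17, 19}.
E[T | T is odd] = (1 + 3 + 5 + 7 + 9 + 11 + 13 + 15 + 17 + 19) / 10 = 10.

10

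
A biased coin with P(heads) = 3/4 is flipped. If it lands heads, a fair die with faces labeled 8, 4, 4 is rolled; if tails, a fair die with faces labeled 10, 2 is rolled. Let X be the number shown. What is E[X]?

11/2

E[X | heads] = (8+4+4)/3 = 16/3.
E[X | tails] = (10+2)/2 = 6.
By the law of total expectation,
E[X] = (3/4)·(16/3) + (1/4)·(6) = 11/2.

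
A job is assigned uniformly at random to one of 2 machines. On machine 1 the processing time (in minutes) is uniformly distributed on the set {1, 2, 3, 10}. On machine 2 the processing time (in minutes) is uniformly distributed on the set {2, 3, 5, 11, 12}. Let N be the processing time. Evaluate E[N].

53/10

E[N | machine 1] = (1+2+3+10)/4 = 4.
E[N | machine 2] = (2+3+5+11+12)/5 = 33/5.
By the law of total expectation,
E[N] = (1/2)·(4) + (1/2)·(33/5) = 53/10.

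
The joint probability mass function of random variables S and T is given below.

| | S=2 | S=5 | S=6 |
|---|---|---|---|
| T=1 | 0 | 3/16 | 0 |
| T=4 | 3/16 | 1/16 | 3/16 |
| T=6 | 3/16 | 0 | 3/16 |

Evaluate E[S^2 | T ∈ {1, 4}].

22

P(T ∈ {1, 4}) = 5/8.
Σ S^2·P over the event = 4·(3/16) + 25·(3/16) + 25·(1/16) + 36·(3/16) = 55/4.
E[S^2 | T ∈ {1, 4}] = (55/4) / (5/8) = 22.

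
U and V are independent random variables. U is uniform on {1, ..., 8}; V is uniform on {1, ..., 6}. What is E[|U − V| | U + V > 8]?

P(U + V > 8) = 7/16.
Summing |U−V|·P(x,y) over outcomes with U + V > 8 gives 7/6.
E[|U − V| | U + V > 8] = (7/6) / (7/16) = 8/3.

8/3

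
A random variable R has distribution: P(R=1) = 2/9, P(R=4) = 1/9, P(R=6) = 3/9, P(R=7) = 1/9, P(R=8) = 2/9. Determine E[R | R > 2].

45/7

P(R > 2) = 7/9.
Σ over the event: 4·1/9 + 6·1/3 + 7·1/9 + 8·2/9 = 5.
E[R | R > 2] = (5) / (7/9) = 45/7.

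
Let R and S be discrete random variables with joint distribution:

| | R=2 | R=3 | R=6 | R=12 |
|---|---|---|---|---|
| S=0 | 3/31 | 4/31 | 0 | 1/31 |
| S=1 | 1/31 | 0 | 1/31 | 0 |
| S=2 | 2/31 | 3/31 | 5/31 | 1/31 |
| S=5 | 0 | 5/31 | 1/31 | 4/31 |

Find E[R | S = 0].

15/4

P(S = 0) = 8/31.
Σ R·P over the event = 2·(3/31) + 3·(4/31) + 12·(1/31) = 30/31.
E[R | S = 0] = (30/31) / (8/31) = 15/4.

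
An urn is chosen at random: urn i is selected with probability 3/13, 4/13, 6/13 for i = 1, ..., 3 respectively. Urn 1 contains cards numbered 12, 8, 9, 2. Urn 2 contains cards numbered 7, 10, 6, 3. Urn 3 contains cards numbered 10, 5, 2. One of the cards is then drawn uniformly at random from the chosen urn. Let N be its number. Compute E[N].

333/52

E[N | urn 1] = (12+8+9+2)/4 = 31/4.
E[N | urn 2] = (7+10+6+3)/4 = 13/2.
E[N | urn 3] = (10+5+2)/3 = 17/3.
By the law of total expectation,
E[N] = (3/13)·(31/4) + (4/13)·(13/2) + (6/13)·(17/3) = 333/52.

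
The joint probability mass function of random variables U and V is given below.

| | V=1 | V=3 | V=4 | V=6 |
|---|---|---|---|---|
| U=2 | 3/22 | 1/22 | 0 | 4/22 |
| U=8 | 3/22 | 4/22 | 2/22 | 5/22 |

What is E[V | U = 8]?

P(U = 8) = 7/11.
Σ V·P over the event = 1·(3/22) + 3·(4/22) + 4·(2/22) + 6·(5/22) = 53/22.
E[V | U = 8] = (53/22) / (7/11) = 53/14.

53/14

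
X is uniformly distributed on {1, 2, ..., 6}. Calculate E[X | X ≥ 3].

9/2

Given X ≥ 3, X is equally likely to be any of {3, 4, 5, 6}.
E[X | X ≥ 3] = (3 + 4 + 5 + 6) / 4 = 9/2.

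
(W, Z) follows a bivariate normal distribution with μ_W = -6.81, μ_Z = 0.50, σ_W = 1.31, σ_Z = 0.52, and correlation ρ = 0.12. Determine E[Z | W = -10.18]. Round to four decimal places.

0.3395

The regression of Z on W has slope ρ·σ_Z/σ_W and passes through (μ_W, μ_Z).
E[Z | W=-10.18] = 0.50 + (0.12)·(0.52/1.31)·(-10.18 − (-6.81)) = 0.50 + (0.047634)·(-3.37) = 0.3395.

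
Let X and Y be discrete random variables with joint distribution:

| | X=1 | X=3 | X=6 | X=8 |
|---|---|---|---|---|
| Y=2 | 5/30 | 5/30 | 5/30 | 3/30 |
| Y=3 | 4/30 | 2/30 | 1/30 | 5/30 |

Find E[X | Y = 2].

37/9

P(Y = 2) = 3/5.
Σ X·P over the event = 1·(5/30) + 3·(5/30) + 6·(5/30) + 8·(3/30) = 37/15.
E[X | Y = 2] = (37/15) / (3/5) = 37/9.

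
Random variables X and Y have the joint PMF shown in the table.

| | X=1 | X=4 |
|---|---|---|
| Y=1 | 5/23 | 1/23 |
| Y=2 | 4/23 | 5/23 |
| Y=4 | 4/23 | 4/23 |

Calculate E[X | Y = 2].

8/3

P(Y = 2) = 9/23.
Σ X·P over the event = 1·(4/23) + 4·(5/23) = 24/23.
E[X | Y = 2] = (24/23) / (9/23) = 8/3.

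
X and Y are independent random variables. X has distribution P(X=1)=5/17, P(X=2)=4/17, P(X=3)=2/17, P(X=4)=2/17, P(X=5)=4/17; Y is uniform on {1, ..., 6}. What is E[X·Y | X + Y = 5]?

64/13

P(X + Y = 5) = 13/102.
Summing XY·P(x,y) over outcomes with X + Y = 5 gives 32/51.
E[X·Y | X + Y = 5] = (32/51) / (13/102) = 64/13.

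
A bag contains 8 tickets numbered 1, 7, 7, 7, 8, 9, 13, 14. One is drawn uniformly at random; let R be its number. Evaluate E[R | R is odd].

P(R is odd) = 3/4.
Σ over the event: 1·1/8 + 7·3/8 + 9·1/8 + 13·1/8 = 11/2.
E[R | R is odd] = (11/2) / (3/4) = 22/3.

22/3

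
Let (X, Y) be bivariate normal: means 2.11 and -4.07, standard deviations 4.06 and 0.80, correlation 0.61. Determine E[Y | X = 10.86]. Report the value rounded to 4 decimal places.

The regression of Y on X has slope ρ·σ_Y/σ_X and passes through (μ_X, μ_Y).
E[Y | X=10.86] = -4.07 + (0.61)·(0.80/4.06)·(10.86 − (2.11)) = -4.07 + (0.1202)·(8.75) = -3.0183.

-3.0183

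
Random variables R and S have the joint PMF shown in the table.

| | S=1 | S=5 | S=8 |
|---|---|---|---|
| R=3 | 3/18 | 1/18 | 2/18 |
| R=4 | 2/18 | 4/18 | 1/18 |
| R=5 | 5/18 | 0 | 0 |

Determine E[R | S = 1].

21/5

P(S = 1) = 5/9.
Σ R·P over the event = 3·(3/18) + 4·(2/18) + 5·(5/18) = 7/3.
E[R | S = 1] = (7/3) / (5/9) = 21/5.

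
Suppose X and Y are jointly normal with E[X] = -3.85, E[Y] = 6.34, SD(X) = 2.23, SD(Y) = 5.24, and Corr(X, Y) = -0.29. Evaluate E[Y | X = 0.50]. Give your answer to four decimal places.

The regression of Y on X has slope ρ·σ_Y/σ_X and passes through (μ_X, μ_Y).
E[Y | X=0.50] = 6.34 + (-0.29)·(5.24/2.23)·(0.50 − (-3.85)) = 6.34 + (-0.68143)·(4.35) = 3.3758.

3.3758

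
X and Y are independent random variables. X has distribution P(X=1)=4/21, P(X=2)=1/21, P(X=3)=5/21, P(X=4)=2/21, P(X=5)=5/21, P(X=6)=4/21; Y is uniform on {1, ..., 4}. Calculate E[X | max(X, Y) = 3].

51/20

P(max(X, Y) = 3) = 5/21.
Summing X·P(x,y) over outcomes with max(X, Y) = 3 gives 17/28.
E[X | max(X, Y) = 3] = (17/28) / (5/21) = 51/20.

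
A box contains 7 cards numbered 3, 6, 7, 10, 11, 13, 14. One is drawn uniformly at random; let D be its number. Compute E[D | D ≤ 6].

9/2

P(D ≤ 6) = 2/7.
Σ over the event: 3·1/7 + 6·1/7 = 9/7.
E[D | D ≤ 6] = (9/7) / (2/7) = 9/2.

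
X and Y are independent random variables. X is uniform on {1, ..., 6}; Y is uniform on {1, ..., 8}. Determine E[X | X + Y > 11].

16/3

Outcomes with X + Y > 11: (4,8), (5,7), (5,8), (6,6), (6,7), (6,8), each with probability 1/48.
E[X | X + Y > 11] = (4 + 5 + 5 + 6 + 6 + 6) / 6 = 16/3.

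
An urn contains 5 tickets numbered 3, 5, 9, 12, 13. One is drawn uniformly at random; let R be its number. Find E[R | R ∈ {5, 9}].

P(R ∈ {5, 9}) = 2/5.
Σ over the event: 5·1/5 + 9·1/5 = 14/5.
E[R | R ∈ {5, 9}] = (14/5) / (2/5) = 7.

7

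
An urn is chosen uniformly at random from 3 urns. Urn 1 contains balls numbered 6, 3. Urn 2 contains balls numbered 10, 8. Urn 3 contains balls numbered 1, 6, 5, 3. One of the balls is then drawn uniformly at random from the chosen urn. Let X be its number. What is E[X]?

E[X | urn 1] = (6+3)/2 = 9/2.
E[X | urn 2] = (10+8)/2 = 9.
E[X | urn 3] = (1+6+5+3)/4 = 15/4.
E[X] = (1/3)·(9/2) + (1/3)·(9) + (1/3)·(15/4) = 23/4.

23/4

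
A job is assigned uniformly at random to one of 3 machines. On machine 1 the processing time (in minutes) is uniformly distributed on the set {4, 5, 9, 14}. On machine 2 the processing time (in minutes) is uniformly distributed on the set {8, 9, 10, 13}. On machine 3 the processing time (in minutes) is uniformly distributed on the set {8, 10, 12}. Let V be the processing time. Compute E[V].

E[V | machine 1] = (4+5+9+14)/4 = 8.
E[V | machine 2] = (8+9+10+13)/4 = 10.
E[V | machine 3] = (8+10+12)/3 = 10.
E[V] = (1/3)·(8) + (1/3)·(10) + (1/3)·(10) = 28/3.

28/3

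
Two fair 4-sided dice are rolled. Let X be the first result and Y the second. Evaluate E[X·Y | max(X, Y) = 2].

8/3

Outcomes with max(X, Y) = 2: (1,2), (2,1), (2,2), each with probability 1/16.
E[X·Y | max(X, Y) = 2] = (2 + 2 + 4) / 3 = 8/3.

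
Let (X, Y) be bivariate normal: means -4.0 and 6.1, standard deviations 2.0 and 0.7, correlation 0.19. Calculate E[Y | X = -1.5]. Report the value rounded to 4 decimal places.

6.2663

The regression of Y on X has slope ρ·σ_Y/σ_X and passes through (μ_X, μ_Y).
E[Y | X=-1.5] = 6.1 + (0.19)·(0.7/2.0)·(-1.5 − (-4.0)) = 6.1 + (0.0665)·(2.5) = 6.2663.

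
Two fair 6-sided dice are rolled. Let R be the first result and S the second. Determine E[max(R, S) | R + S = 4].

8/3

Outcomes with R + S = 4: (1,3), (2,2), (3,1), each with probability 1/36.
E[max(R, S) | R + S = 4] = (3 + 2 + 3) / 3 = 8/3.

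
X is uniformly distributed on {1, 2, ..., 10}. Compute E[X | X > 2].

Given X > 2, X is equally likely to be any of {3, 4, 5, 6, 7, 8, 9, 10}.
E[X | X > 2] = (3 + 4 + 5 + 6 + 7 + 8 + 9 + 10) / 8 = 13/2.

13/2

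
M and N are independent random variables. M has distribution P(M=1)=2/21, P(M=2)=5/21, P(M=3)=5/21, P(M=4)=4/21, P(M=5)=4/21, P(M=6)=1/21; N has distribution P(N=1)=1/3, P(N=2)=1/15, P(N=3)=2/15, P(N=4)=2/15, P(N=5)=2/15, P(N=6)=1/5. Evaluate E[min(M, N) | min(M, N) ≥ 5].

P(min(M, N) ≥ 5) = 5/63.
Summing min(M,N)·P(x,y) over outcomes with min(M, N) ≥ 5 gives 128/315.
E[min(M, N) | min(M, N) ≥ 5] = (128/315) / (5/63) = 128/25.

128/25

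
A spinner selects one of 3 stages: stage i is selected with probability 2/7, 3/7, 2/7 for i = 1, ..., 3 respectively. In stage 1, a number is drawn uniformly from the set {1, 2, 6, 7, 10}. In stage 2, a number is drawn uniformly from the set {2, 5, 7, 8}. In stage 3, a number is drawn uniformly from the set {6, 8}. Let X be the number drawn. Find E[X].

E[X | stage 1] = (1+2+6+7+10)/5 = 26/5.
E[X | stage 2] = (2+5+7+8)/4 = 11/2.
E[X | stage 3] = (6+8)/2 = 7.
E[X] = (2/7)·(26/5) + (3/7)·(11/2) + (2/7)·(7) = 409/70.

409/70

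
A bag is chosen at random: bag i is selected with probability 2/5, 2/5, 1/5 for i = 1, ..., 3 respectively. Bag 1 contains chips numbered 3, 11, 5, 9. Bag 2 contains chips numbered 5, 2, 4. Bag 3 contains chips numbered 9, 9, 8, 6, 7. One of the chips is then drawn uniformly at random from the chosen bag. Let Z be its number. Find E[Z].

E[Z | bag 1] = (3+11+5+9)/4 = 7.
E[Z | bag 2] = (5+2+4)/3 = 11/3.
E[Z | bag 3] = (9+9+8+6+7)/5 = 39/5.
By the law of total expectation,
E[Z] = (2/5)·(7) + (2/5)·(11/3) + (1/5)·(39/5) = 437/75.

437/75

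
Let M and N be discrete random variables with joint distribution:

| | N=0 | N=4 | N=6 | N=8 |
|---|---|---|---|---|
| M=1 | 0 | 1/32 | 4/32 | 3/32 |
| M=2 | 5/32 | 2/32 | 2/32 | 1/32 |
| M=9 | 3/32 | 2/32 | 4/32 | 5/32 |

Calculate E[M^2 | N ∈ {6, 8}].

748/19

P(N ∈ {6, 8}) = 19/32.
Σ M^2·P over the event = 1·(4/32) + 1·(3/32) + 4·(2/32) + 4·(1/32) + 81·(4/32) + 81·(5/32) = 187/8.
E[M^2 | N ∈ {6, 8}] = (187/8) / (19/32) = 748/19.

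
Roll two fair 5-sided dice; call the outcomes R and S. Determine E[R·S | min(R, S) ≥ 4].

Outcomes with min(R, S) ≥ 4: (4,4), (4,5), (5,4), (5,5), each with probability 1/25.
E[R·S | min(R, S) ≥ 4] = (16 + 20 + 20 + 25) / 4 = 81/4.

81/4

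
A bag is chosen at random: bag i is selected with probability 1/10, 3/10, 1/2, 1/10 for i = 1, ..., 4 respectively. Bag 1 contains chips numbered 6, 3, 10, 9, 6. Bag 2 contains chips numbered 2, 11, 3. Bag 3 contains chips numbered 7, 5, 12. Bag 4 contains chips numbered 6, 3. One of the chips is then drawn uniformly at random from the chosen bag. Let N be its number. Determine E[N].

673/100

E[N | bag 1] = (6+3+10+9+6)/5 = 34/5.
E[N | bag 2] = (2+11+3)/3 = 16/3.
E[N | bag 3] = (7+5+12)/3 = 8.
E[N | bag 4] = (6+3)/2 = 9/2.
E[N] = (1/10)·(34/5) + (3/10)·(16/3) + (1/2)·(8) + (1/10)·(9/2) = 673/100.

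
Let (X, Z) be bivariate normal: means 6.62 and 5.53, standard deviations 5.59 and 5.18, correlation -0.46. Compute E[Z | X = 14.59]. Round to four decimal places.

The regression of Z on X has slope ρ·σ_Z/σ_X and passes through (μ_X, μ_Z).
E[Z | X=14.59] = 5.53 + (-0.46)·(5.18/5.59)·(14.59 − (6.62)) = 5.53 + (-0.42626)·(7.97) = 2.1327.

2.1327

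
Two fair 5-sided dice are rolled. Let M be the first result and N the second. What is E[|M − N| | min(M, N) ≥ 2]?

5/4

P(min(M, N) ≥ 2) = 16/25.
Summing |M−N|·P(x,y) over outcomes with min(M, N) ≥ 2 gives 4/5.
E[|M − N| | min(M, N) ≥ 2] = (4/5) / (16/25) = 5/4.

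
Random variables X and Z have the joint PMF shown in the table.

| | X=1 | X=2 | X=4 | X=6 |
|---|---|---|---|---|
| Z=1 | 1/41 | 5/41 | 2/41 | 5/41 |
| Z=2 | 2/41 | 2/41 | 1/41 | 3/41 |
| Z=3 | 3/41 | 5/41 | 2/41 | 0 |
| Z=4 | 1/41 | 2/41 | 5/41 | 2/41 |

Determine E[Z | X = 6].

19/10

P(X = 6) = 10/41.
Σ Z·P over the event = 1·(5/41) + 2·(3/41) + 4·(2/41) = 19/41.
E[Z | X = 6] = (19/41) / (10/41) = 19/10.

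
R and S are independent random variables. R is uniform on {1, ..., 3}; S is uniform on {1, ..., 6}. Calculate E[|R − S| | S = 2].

2/3

Outcomes with S = 2: (1,2), (2,2), (3,2), each with probability 1/18.
E[|R − S| | S = 2] = (1 + 0 + 1) / 3 = 2/3.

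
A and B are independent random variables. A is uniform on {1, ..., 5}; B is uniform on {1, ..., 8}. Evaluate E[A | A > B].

Outcomes with A > B: (2,1), (3,1), (3,2), (4,1), (4,2), (4,3), (5,1), (5,2), (5,3), (5,4), each with probability 1/40.
E[A | A > B] = (2 + 3 + 3 + 4 + 4 + 4 + 5 + 5 + 5 + 5) / 10 = 4.

4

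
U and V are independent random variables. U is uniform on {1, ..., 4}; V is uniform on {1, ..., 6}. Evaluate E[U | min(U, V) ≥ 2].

3

P(min(U, V) ≥ 2) = 5/8.
Summing U·P(x,y) over outcomes with min(U, V) ≥ 2 gives 15/8.
E[U | min(U, V) ≥ 2] = (15/8) / (5/8) = 3.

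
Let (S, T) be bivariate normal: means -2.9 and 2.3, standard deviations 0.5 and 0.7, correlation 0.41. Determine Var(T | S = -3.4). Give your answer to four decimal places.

Var(T | S=x) = (1 − ρ²)·σ_T².
Var(T | S=-3.4) = (0.7)²·(1 − (0.41)²) = 0.49·0.8319 = 0.4076.

0.4076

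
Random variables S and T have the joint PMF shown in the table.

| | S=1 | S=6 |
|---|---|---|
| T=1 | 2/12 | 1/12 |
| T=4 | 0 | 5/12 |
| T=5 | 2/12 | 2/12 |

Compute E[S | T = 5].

7/2

P(T = 5) = 1/3.
Σ S·P over the event = 1·(2/12) + 6·(2/12) = 7/6.
E[S | T = 5] = (7/6) / (1/3) = 7/2.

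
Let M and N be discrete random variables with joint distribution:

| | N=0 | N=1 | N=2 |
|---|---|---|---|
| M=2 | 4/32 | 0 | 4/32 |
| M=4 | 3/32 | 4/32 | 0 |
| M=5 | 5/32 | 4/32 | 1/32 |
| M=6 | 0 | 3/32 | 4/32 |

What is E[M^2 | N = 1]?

272/11

P(N = 1) = 11/32.
Σ M^2·P over the event = 16·(4/32) + 25·(4/32) + 36·(3/32) = 17/2.
E[M^2 | N = 1] = (17/2) / (11/32) = 272/11.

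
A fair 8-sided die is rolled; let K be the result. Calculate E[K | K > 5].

7

Given K > 5, K is equally likely to be any of {6, 7, 8}.
E[K | K > 5] = (6 + 7 + 8) / 3 = 7.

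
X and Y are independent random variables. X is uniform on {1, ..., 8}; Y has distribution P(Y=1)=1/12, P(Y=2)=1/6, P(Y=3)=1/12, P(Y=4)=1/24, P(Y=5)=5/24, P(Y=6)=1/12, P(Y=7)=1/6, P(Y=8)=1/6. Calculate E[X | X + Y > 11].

P(X + Y > 11) = 53/192.
Summing X·P(x,y) over outcomes with X + Y > 11 gives 349/192.
E[X | X + Y > 11] = (349/192) / (53/192) = 349/53.

349/53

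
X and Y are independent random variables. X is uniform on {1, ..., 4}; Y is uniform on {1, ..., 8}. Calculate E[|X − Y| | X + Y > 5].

P(X + Y > 5) = 11/16.
Summing |X−Y|·P(x,y) over outcomes with X + Y > 5 gives 35/16.
E[|X − Y| | X + Y > 5] = (35/16) / (11/16) = 35/11.

35/11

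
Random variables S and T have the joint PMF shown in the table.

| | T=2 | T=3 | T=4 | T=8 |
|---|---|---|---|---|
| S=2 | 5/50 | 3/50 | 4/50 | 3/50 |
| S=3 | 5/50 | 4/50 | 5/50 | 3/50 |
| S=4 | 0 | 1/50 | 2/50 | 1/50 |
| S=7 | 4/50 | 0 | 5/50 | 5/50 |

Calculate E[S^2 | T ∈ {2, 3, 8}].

P(T ∈ {2, 3, 8}) = 17/25.
Summing S^2·P(S=x,T=y) over the conditioning event gives 25/2.
E[S^2 | T ∈ {2, 3, 8}] = (25/2) / (17/25) = 625/34.

625/34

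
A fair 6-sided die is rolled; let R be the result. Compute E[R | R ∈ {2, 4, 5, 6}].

P(R ∈ {2, 4, 5, 6}) = 2/3.
Σ over the event: 2·1/6 + 4·1/6 + 5·1/6 + 6·1/6 = 17/6.
E[R | R ∈ {2, 4, 5, 6}] = (17/6) / (2/3) = 17/4.

17/4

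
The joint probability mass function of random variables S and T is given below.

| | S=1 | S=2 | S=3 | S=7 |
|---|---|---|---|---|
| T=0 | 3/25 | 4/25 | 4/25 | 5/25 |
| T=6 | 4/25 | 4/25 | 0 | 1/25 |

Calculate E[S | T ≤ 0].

P(T ≤ 0) = 16/25.
Σ S·P over the event = 1·(3/25) + 2·(4/25) + 3·(4/25) + 7·(5/25) = 58/25.
E[S | T ≤ 0] = (58/25) / (16/25) = 29/8.

29/8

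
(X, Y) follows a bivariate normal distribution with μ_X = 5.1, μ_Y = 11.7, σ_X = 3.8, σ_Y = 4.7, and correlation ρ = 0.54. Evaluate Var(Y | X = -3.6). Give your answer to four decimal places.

15.6486

Var(Y | X=x) = (1 − ρ²)·σ_Y².
Var(Y | X=-3.6) = (4.7)²·(1 − (0.54)²) = 22.09·0.7084 = 15.6486.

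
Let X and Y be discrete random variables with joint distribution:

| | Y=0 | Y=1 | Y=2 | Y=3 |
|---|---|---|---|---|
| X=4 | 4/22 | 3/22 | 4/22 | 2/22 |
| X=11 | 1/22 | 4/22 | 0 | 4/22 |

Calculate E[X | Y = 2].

4

P(Y = 2) = 2/11.
Summing X·P(X=x,Y=y) over the conditioning event gives 8/11.
E[X | Y = 2] = (8/11) / (2/11) = 4.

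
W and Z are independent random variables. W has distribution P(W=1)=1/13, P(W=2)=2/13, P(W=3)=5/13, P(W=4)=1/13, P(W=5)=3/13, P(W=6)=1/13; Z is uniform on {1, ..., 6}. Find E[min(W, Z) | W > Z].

P(W > Z) = 16/39.
Summing min(W,Z)·P(x,y) over outcomes with W > Z gives 34/39.
E[min(W, Z) | W > Z] = (34/39) / (16/39) = 17/8.

17/8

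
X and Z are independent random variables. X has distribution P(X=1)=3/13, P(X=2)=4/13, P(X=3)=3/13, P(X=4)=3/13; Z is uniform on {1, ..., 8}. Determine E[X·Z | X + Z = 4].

P(X + Z = 4) = 5/52.
Summing XZ·P(x,y) over outcomes with X + Z = 4 gives 17/52.
E[X·Z | X + Z = 4] = (17/52) / (5/52) = 17/5.

17/5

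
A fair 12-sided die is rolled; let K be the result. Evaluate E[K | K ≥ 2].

Given K ≥ 2, K is equally likely to be any of {2, 3, 4, 5, 6, 7, 8, 9, 10, 11, 12}.
E[K | K ≥ 2] = (2 + 3 + 4 + 5 + 6 + 7 + 8 + 9 + 10 + 11 + 12) / 11 = 7.

7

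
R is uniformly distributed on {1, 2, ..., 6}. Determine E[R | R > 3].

Given R > 3, R is equally likely to be any of {4, 5, 6}.
E[R | R > 3] = (4 + 5 + 6) / 3 = 5.

5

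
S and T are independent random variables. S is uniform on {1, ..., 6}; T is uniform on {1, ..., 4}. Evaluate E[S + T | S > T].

47/7

P(S > T) = 7/12.
Summing (S+T)·P(x,y) over outcomes with S > T gives 47/12.
E[S + T | S > T] = (47/12) / (7/12) = 47/7.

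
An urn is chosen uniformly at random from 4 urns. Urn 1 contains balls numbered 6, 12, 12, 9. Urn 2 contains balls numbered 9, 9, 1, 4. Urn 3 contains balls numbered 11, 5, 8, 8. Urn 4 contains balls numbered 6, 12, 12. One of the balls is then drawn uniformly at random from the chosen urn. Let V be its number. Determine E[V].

E[V | urn 1] = (6+12+12+9)/4 = 39/4.
E[V | urn 2] = (9+9+1+4)/4 = 23/4.
E[V | urn 3] = (11+5+8+8)/4 = 8.
E[V | urn 4] = (6+12+12)/3 = 10.
By the law of total expectation,
E[V] = (1/4)·(39/4) + (1/4)·(23/4) + (1/4)·(8) + (1/4)·(10) = 67/8.

67/8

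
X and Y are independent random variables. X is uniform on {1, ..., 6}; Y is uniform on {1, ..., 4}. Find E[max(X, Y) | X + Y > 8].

17/3

Outcomes with X + Y > 8: (5,4), (6,3), (6,4), each with probability 1/24.
E[max(X, Y) | X + Y > 8] = (5 + 6 + 6) / 3 = 17/3.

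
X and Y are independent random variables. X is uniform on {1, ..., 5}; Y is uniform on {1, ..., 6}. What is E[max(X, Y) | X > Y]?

4

Outcomes with X > Y: (2,1), (3,1), (3,2), (4,1), (4,2), (4,3), (5,1), (5,2), (5,3), (5,4), each with probability 1/30.
E[max(X, Y) | X > Y] = (2 + 3 + 3 + 4 + 4 + 4 + 5 + 5 + 5 + 5) / 10 = 4.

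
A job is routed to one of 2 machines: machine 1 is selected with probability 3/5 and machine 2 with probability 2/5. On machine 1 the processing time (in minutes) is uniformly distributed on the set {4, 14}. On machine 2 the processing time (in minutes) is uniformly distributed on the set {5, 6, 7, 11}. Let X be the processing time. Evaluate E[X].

83/10

E[X | machine 1] = (4+14)/2 = 9.
E[X | machine 2] = (5+6+7+11)/4 = 29/4.
E[X] = (3/5)·(9) + (2/5)·(29/4) = 83/10.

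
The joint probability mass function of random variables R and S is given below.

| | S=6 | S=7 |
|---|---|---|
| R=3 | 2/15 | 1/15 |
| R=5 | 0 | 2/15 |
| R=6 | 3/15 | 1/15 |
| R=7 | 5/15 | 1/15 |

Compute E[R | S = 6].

59/10

P(S = 6) = 2/3.
Σ R·P over the event = 3·(2/15) + 6·(3/15) + 7·(5/15) = 59/15.
E[R | S = 6] = (59/15) / (2/3) = 59/10.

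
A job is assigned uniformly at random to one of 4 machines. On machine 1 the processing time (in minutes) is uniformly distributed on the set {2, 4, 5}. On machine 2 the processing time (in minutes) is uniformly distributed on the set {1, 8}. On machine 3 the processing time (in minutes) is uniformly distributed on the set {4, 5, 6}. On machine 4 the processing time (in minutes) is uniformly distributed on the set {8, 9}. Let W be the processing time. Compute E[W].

65/12

E[W | machine 1] = (2+4+5)/3 = 11/3.
E[W | machine 2] = (1+8)/2 = 9/2.
E[W | machine 3] = (4+5+6)/3 = 5.
E[W | machine 4] = (8+9)/2 = 17/2.
By the law of total expectation,
E[W] = (1/4)·(11/3) + (1/4)·(9/2) + (1/4)·(5) + (1/4)·(17/2) = 65/12.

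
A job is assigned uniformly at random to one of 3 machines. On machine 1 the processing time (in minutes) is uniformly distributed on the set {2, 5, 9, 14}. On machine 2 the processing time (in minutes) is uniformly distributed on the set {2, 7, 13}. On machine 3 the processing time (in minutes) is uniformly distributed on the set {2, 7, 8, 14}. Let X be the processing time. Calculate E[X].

E[X | machine 1] = (2+5+9+14)/4 = 15/2.
E[X | machine 2] = (2+7+13)/3 = 22/3.
E[X | machine 3] = (2+7+8+14)/4 = 31/4.
By the law of total expectation,
E[X] = (1/3)·(15/2) + (1/3)·(22/3) + (1/3)·(31/4) = 271/36.

271/36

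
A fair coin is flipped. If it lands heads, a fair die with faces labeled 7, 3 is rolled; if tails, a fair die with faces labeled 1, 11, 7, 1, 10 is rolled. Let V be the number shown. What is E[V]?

E[V | heads] = (7+3)/2 = 5.
E[V | tails] = (1+11+7+1+10)/5 = 6.
E[V] = (1/2)·(5) + (1/2)·(6) = 11/2.

11/2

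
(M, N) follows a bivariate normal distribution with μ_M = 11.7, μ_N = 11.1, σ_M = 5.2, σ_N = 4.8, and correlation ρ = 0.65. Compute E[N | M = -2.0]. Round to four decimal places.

2.8800

E[N | M=x] = μ_N + ρ(σ_N/σ_M)(x − μ_M) for jointly normal variables.
E[N | M=-2.0] = 11.1 + (0.65)·(4.8/5.2)·(-2.0 − (11.7)) = 11.1 + (0.6)·(-13.7) = 2.8800.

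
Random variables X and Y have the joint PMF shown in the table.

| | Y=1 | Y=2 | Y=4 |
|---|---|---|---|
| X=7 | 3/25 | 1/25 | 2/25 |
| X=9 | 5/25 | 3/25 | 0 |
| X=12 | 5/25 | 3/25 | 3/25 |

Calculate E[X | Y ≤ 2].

49/5

P(Y ≤ 2) = 4/5.
Σ X·P over the event = 7·(3/25) + 7·(1/25) + 9·(5/25) + 9·(3/25) + 12·(5/25) + 12·(3/25) = 196/25.
E[X | Y ≤ 2] = (196/25) / (4/5) = 49/5.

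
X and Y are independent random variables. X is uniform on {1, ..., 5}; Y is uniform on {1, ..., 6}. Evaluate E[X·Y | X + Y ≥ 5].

P(X + Y ≥ 5) = 4/5.
Summing XY·P(x,y) over outcomes with X + Y ≥ 5 gives 10.
E[X·Y | X + Y ≥ 5] = (10) / (4/5) = 25/2.

25/2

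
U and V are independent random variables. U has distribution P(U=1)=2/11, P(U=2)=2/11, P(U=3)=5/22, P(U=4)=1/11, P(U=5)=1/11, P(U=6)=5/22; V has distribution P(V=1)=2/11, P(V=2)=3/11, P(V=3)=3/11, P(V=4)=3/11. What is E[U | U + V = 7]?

P(U + V = 7) = 37/242.
Summing U·P(x,y) over outcomes with U + V = 7 gives 159/242.
E[U | U + V = 7] = (159/242) / (37/242) = 159/37.

159/37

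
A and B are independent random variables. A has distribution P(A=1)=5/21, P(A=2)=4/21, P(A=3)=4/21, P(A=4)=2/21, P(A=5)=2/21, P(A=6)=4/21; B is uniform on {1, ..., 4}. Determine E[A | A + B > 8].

P(A + B > 8) = 5/42.
Summing A·P(x,y) over outcomes with A + B > 8 gives 29/42.
E[A | A + B > 8] = (29/42) / (5/42) = 29/5.

29/5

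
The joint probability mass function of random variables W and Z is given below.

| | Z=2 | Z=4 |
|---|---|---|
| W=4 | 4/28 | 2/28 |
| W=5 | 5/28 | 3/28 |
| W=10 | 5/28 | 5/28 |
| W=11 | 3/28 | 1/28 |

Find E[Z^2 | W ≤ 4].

8

P(W ≤ 4) = 3/14.
Summing Z^2·P(W=x,Z=y) over the conditioning event gives 12/7.
E[Z^2 | W ≤ 4] = (12/7) / (3/14) = 8.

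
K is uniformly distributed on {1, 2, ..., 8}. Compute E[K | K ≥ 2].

Given K ≥ 2, K is equally likely to be any of {2, 3, 4, 5, 6, 7, 8}.
E[K | K ≥ 2] = (2 + 3 + 4 + 5 + 6 + 7 + 8) / 7 = 5.

5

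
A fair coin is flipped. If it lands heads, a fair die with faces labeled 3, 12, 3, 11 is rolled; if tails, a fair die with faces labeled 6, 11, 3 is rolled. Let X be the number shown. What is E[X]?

167/24

E[X | heads] = (3+12+3+11)/4 = 29/4.
E[X | tails] = (6+11+3)/3 = 20/3.
By the law of total expectation,
E[X] = (1/2)·(29/4) + (1/2)·(20/3) = 167/24.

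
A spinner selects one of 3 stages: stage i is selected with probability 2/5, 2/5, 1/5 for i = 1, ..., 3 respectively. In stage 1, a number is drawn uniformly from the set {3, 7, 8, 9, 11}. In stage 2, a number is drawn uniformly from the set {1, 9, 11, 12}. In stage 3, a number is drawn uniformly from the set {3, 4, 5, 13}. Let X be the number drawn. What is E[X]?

759/100

E[X | stage 1] = (3+7+8+9+11)/5 = 38/5.
E[X | stage 2] = (1+9+11+12)/4 = 33/4.
E[X | stage 3] = (3+4+5+13)/4 = 25/4.
By the law of total expectation,
E[X] = (2/5)·(38/5) + (2/5)·(33/4) + (1/5)·(25/4) = 759/100.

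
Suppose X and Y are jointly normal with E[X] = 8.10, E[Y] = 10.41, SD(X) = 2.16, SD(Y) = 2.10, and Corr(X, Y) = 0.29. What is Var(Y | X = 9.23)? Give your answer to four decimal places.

4.0391

For a bivariate normal, Var(Y | X=x) = σ_Y²(1 − ρ²).
Var(Y | X=9.23) = (2.10)²·(1 − (0.29)²) = 4.41·0.9159 = 4.0391.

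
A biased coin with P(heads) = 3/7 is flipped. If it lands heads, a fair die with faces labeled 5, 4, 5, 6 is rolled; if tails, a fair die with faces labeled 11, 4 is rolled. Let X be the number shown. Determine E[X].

E[X | heads] = (5+4+5+6)/4 = 5.
E[X | tails] = (11+4)/2 = 15/2.
E[X] = (3/7)·(5) + (4/7)·(15/2) = 45/7.

45/7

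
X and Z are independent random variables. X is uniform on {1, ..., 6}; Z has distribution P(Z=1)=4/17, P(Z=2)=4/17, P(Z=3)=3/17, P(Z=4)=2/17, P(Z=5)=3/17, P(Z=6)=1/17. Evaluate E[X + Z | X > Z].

P(X > Z) = 26/51.
Summing (X+Z)·P(x,y) over outcomes with X > Z gives 347/102.
E[X + Z | X > Z] = (347/102) / (26/51) = 347/52.

347/52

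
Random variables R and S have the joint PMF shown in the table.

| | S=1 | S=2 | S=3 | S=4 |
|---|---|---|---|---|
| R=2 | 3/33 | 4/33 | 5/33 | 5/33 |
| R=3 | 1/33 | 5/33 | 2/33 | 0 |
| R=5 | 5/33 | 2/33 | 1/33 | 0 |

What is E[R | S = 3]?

P(S = 3) = 8/33.
Σ R·P over the event = 2·(5/33) + 3·(2/33) + 5·(1/33) = 7/11.
E[R | S = 3] = (7/11) / (8/33) = 21/8.

21/8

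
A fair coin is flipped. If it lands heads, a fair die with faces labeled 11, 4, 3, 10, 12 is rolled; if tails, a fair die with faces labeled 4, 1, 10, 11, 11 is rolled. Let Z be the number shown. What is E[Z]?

E[Z | heads] = (11+4+3+10+12)/5 = 8.
E[Z | tails] = (4+1+10+11+11)/5 = 37/5.
E[Z] = (1/2)·(8) + (1/2)·(37/5) = 77/10.

77/10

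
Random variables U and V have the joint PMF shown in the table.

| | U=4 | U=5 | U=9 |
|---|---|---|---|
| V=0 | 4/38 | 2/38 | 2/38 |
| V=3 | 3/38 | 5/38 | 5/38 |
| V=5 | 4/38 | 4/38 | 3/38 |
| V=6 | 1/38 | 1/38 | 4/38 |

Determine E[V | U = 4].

P(U = 4) = 6/19.
Σ V·P over the event = 0·(4/38) + 3·(3/38) + 5·(4/38) + 6·(1/38) = 35/38.
E[V | U = 4] = (35/38) / (6/19) = 35/12.

35/12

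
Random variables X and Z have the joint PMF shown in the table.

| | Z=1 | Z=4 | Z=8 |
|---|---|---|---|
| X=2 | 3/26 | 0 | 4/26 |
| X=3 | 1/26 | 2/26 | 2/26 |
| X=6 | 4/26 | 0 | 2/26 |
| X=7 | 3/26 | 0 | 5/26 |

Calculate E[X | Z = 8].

61/13

P(Z = 8) = 1/2.
Σ X·P over the event = 2·(4/26) + 3·(2/26) + 6·(2/26) + 7·(5/26) = 61/26.
E[X | Z = 8] = (61/26) / (1/2) = 61/13.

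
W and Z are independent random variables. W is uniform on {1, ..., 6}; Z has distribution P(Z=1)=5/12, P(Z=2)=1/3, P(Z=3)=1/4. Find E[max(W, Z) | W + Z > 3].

P(W + Z > 3) = 29/36.
Summing max(W,Z)·P(x,y) over outcomes with W + Z > 3 gives 121/36.
E[max(W, Z) | W + Z > 3] = (121/36) / (29/36) = 121/29.

121/29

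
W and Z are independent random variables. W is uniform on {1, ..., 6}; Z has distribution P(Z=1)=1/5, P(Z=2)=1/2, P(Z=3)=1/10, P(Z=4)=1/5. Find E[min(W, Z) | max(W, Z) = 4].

P(max(W, Z) = 4) = 4/15.
Summing min(W,Z)·P(x,y) over outcomes with max(W, Z) = 4 gives 7/12.
E[min(W, Z) | max(W, Z) = 4] = (7/12) / (4/15) = 35/16.

35/16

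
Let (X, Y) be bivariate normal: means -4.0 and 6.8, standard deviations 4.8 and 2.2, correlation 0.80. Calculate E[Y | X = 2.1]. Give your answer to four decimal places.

9.0367

E[Y | X=x] = μ_Y + ρ(σ_Y/σ_X)(x − μ_X) for jointly normal variables.
E[Y | X=2.1] = 6.8 + (0.80)·(2.2/4.8)·(2.1 − (-4.0)) = 6.8 + (0.36667)·(6.1) = 9.0367.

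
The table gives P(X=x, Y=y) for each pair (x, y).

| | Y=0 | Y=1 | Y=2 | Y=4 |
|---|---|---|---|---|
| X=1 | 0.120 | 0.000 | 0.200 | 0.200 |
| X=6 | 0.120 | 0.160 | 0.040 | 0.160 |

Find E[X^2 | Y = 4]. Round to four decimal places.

P(Y = 4) = 0.360.
Σ X^2·P over the event = 1·(0.200) + 36·(0.160) = 5.960.
E[X^2 | Y = 4] = (5.960) / (0.360) = 16.5556.

16.5556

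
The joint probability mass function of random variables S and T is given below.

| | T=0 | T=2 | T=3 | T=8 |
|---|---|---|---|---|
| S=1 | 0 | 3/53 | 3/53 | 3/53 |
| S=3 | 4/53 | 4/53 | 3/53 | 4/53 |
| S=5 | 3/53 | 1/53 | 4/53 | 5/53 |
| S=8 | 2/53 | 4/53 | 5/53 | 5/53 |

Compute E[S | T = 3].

24/5

P(T = 3) = 15/53.
Σ S·P over the event = 1·(3/53) + 3·(3/53) + 5·(4/53) + 8·(5/53) = 72/53.
E[S | T = 3] = (72/53) / (15/53) = 24/5.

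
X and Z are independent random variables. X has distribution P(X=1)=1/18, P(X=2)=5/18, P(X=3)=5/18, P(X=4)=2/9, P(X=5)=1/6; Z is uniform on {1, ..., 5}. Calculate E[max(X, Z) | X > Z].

P(X > Z) = 13/30.
Summing max(X,Z)·P(x,y) over outcomes with X > Z gives 74/45.
E[max(X, Z) | X > Z] = (74/45) / (13/30) = 148/39.

148/39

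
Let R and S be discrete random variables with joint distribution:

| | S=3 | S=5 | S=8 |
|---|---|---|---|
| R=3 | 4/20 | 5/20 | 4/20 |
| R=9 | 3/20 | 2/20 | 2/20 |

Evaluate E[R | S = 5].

P(S = 5) = 7/20.
Σ R·P over the event = 3·(5/20) + 9·(2/20) = 33/20.
E[R | S = 5] = (33/20) / (7/20) = 33/7.

33/7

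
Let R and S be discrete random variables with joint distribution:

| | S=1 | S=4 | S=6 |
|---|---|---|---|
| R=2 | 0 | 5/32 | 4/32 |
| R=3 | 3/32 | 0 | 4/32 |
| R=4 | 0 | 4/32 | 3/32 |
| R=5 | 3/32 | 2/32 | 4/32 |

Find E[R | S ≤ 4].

60/17

P(S ≤ 4) = 17/32.
Σ R·P over the event = 2·(5/32) + 3·(3/32) + 4·(4/32) + 5·(3/32) + 5·(2/32) = 15/8.
E[R | S ≤ 4] = (15/8) / (17/32) = 60/17.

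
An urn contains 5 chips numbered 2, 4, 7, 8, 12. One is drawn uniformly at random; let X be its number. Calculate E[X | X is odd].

7

P(X is odd) = 1/5.
Σ over the event: 7·1/5 = 7/5.
E[X | X is odd] = (7/5) / (1/5) = 7.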